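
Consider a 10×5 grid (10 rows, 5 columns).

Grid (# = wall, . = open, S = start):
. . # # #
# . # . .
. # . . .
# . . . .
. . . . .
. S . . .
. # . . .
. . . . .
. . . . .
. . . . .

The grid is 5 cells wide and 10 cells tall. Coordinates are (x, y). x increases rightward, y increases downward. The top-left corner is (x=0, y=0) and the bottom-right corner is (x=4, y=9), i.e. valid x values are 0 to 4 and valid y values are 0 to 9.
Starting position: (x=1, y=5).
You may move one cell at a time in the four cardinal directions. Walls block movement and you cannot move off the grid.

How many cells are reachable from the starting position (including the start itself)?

Answer: Reachable cells: 38

Derivation:
BFS flood-fill from (x=1, y=5):
  Distance 0: (x=1, y=5)
  Distance 1: (x=1, y=4), (x=0, y=5), (x=2, y=5)
  Distance 2: (x=1, y=3), (x=0, y=4), (x=2, y=4), (x=3, y=5), (x=0, y=6), (x=2, y=6)
  Distance 3: (x=2, y=3), (x=3, y=4), (x=4, y=5), (x=3, y=6), (x=0, y=7), (x=2, y=7)
  Distance 4: (x=2, y=2), (x=3, y=3), (x=4, y=4), (x=4, y=6), (x=1, y=7), (x=3, y=7), (x=0, y=8), (x=2, y=8)
  Distance 5: (x=3, y=2), (x=4, y=3), (x=4, y=7), (x=1, y=8), (x=3, y=8), (x=0, y=9), (x=2, y=9)
  Distance 6: (x=3, y=1), (x=4, y=2), (x=4, y=8), (x=1, y=9), (x=3, y=9)
  Distance 7: (x=4, y=1), (x=4, y=9)
Total reachable: 38 (grid has 42 open cells total)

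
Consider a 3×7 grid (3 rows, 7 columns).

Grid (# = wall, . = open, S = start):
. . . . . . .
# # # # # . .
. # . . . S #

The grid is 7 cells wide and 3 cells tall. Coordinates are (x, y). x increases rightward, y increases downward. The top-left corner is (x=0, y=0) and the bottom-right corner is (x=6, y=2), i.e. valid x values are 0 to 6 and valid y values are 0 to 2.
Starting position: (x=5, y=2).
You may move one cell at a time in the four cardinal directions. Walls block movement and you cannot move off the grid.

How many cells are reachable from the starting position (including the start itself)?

Answer: Reachable cells: 13

Derivation:
BFS flood-fill from (x=5, y=2):
  Distance 0: (x=5, y=2)
  Distance 1: (x=5, y=1), (x=4, y=2)
  Distance 2: (x=5, y=0), (x=6, y=1), (x=3, y=2)
  Distance 3: (x=4, y=0), (x=6, y=0), (x=2, y=2)
  Distance 4: (x=3, y=0)
  Distance 5: (x=2, y=0)
  Distance 6: (x=1, y=0)
  Distance 7: (x=0, y=0)
Total reachable: 13 (grid has 14 open cells total)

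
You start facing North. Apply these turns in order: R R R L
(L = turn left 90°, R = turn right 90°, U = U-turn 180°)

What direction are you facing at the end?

Answer: Final heading: South

Derivation:
Start: North
  R (right (90° clockwise)) -> East
  R (right (90° clockwise)) -> South
  R (right (90° clockwise)) -> West
  L (left (90° counter-clockwise)) -> South
Final: South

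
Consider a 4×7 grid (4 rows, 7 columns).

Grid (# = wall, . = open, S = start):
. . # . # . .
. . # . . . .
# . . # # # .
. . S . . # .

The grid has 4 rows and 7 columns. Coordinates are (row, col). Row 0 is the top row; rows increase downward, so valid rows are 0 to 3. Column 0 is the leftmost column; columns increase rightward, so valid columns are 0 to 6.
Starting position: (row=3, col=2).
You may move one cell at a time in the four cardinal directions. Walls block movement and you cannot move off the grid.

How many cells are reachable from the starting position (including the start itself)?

Answer: Reachable cells: 11

Derivation:
BFS flood-fill from (row=3, col=2):
  Distance 0: (row=3, col=2)
  Distance 1: (row=2, col=2), (row=3, col=1), (row=3, col=3)
  Distance 2: (row=2, col=1), (row=3, col=0), (row=3, col=4)
  Distance 3: (row=1, col=1)
  Distance 4: (row=0, col=1), (row=1, col=0)
  Distance 5: (row=0, col=0)
Total reachable: 11 (grid has 20 open cells total)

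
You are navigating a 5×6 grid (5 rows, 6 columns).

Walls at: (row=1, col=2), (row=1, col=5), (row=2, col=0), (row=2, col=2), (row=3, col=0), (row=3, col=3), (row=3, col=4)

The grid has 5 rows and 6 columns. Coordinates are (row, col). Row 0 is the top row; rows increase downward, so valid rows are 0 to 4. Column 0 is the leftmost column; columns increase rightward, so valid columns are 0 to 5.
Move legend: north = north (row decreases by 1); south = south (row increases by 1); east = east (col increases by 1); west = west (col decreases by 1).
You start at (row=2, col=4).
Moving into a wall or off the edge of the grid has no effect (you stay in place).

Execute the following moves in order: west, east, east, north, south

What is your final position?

Start: (row=2, col=4)
  west (west): (row=2, col=4) -> (row=2, col=3)
  east (east): (row=2, col=3) -> (row=2, col=4)
  east (east): (row=2, col=4) -> (row=2, col=5)
  north (north): blocked, stay at (row=2, col=5)
  south (south): (row=2, col=5) -> (row=3, col=5)
Final: (row=3, col=5)

Answer: Final position: (row=3, col=5)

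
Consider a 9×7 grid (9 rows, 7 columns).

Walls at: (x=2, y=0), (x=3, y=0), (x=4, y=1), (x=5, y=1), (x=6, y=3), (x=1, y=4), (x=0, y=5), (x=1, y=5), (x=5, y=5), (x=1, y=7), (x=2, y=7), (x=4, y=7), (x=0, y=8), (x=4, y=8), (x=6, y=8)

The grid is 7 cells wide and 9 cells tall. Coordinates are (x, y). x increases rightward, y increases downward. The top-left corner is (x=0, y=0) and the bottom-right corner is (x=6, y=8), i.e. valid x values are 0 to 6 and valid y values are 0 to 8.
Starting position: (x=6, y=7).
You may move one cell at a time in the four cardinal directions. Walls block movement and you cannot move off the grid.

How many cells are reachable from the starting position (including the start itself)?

BFS flood-fill from (x=6, y=7):
  Distance 0: (x=6, y=7)
  Distance 1: (x=6, y=6), (x=5, y=7)
  Distance 2: (x=6, y=5), (x=5, y=6), (x=5, y=8)
  Distance 3: (x=6, y=4), (x=4, y=6)
  Distance 4: (x=5, y=4), (x=4, y=5), (x=3, y=6)
  Distance 5: (x=5, y=3), (x=4, y=4), (x=3, y=5), (x=2, y=6), (x=3, y=7)
  Distance 6: (x=5, y=2), (x=4, y=3), (x=3, y=4), (x=2, y=5), (x=1, y=6), (x=3, y=8)
  Distance 7: (x=4, y=2), (x=6, y=2), (x=3, y=3), (x=2, y=4), (x=0, y=6), (x=2, y=8)
  Distance 8: (x=6, y=1), (x=3, y=2), (x=2, y=3), (x=0, y=7), (x=1, y=8)
  Distance 9: (x=6, y=0), (x=3, y=1), (x=2, y=2), (x=1, y=3)
  Distance 10: (x=5, y=0), (x=2, y=1), (x=1, y=2), (x=0, y=3)
  Distance 11: (x=4, y=0), (x=1, y=1), (x=0, y=2), (x=0, y=4)
  Distance 12: (x=1, y=0), (x=0, y=1)
  Distance 13: (x=0, y=0)
Total reachable: 48 (grid has 48 open cells total)

Answer: Reachable cells: 48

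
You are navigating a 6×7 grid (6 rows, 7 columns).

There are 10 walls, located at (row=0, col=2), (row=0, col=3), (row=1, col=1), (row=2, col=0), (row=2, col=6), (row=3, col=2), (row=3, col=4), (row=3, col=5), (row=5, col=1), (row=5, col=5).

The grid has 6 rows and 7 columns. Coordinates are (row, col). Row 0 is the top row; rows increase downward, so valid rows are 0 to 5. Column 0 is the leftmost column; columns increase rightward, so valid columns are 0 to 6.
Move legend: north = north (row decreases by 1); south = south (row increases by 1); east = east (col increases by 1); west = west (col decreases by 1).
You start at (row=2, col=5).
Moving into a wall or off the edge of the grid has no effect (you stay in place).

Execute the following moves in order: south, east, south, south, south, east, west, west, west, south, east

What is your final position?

Answer: Final position: (row=2, col=3)

Derivation:
Start: (row=2, col=5)
  south (south): blocked, stay at (row=2, col=5)
  east (east): blocked, stay at (row=2, col=5)
  [×3]south (south): blocked, stay at (row=2, col=5)
  east (east): blocked, stay at (row=2, col=5)
  west (west): (row=2, col=5) -> (row=2, col=4)
  west (west): (row=2, col=4) -> (row=2, col=3)
  west (west): (row=2, col=3) -> (row=2, col=2)
  south (south): blocked, stay at (row=2, col=2)
  east (east): (row=2, col=2) -> (row=2, col=3)
Final: (row=2, col=3)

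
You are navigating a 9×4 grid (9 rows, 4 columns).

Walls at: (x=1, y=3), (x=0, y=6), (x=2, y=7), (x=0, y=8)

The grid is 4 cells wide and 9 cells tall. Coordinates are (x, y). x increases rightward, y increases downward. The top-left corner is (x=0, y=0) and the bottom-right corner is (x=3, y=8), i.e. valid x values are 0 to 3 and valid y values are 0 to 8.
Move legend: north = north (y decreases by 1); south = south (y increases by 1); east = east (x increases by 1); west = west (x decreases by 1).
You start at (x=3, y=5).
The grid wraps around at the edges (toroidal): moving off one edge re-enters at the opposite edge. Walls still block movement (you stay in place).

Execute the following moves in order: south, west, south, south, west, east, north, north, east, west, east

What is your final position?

Answer: Final position: (x=3, y=4)

Derivation:
Start: (x=3, y=5)
  south (south): (x=3, y=5) -> (x=3, y=6)
  west (west): (x=3, y=6) -> (x=2, y=6)
  south (south): blocked, stay at (x=2, y=6)
  south (south): blocked, stay at (x=2, y=6)
  west (west): (x=2, y=6) -> (x=1, y=6)
  east (east): (x=1, y=6) -> (x=2, y=6)
  north (north): (x=2, y=6) -> (x=2, y=5)
  north (north): (x=2, y=5) -> (x=2, y=4)
  east (east): (x=2, y=4) -> (x=3, y=4)
  west (west): (x=3, y=4) -> (x=2, y=4)
  east (east): (x=2, y=4) -> (x=3, y=4)
Final: (x=3, y=4)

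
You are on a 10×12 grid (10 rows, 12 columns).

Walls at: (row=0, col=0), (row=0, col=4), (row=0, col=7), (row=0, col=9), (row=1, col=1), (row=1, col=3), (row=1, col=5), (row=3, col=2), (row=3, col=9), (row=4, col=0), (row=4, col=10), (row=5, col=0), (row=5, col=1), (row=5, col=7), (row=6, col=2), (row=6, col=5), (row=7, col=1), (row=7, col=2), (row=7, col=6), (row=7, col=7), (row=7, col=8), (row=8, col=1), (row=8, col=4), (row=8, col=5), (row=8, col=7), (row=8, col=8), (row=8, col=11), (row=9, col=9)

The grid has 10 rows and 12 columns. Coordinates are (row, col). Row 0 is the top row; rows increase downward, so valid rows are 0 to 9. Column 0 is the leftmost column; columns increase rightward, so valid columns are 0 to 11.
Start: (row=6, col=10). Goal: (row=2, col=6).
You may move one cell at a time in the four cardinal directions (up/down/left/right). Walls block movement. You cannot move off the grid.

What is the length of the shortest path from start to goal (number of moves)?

Answer: Shortest path length: 8

Derivation:
BFS from (row=6, col=10) until reaching (row=2, col=6):
  Distance 0: (row=6, col=10)
  Distance 1: (row=5, col=10), (row=6, col=9), (row=6, col=11), (row=7, col=10)
  Distance 2: (row=5, col=9), (row=5, col=11), (row=6, col=8), (row=7, col=9), (row=7, col=11), (row=8, col=10)
  Distance 3: (row=4, col=9), (row=4, col=11), (row=5, col=8), (row=6, col=7), (row=8, col=9), (row=9, col=10)
  Distance 4: (row=3, col=11), (row=4, col=8), (row=6, col=6), (row=9, col=11)
  Distance 5: (row=2, col=11), (row=3, col=8), (row=3, col=10), (row=4, col=7), (row=5, col=6)
  Distance 6: (row=1, col=11), (row=2, col=8), (row=2, col=10), (row=3, col=7), (row=4, col=6), (row=5, col=5)
  Distance 7: (row=0, col=11), (row=1, col=8), (row=1, col=10), (row=2, col=7), (row=2, col=9), (row=3, col=6), (row=4, col=5), (row=5, col=4)
  Distance 8: (row=0, col=8), (row=0, col=10), (row=1, col=7), (row=1, col=9), (row=2, col=6), (row=3, col=5), (row=4, col=4), (row=5, col=3), (row=6, col=4)  <- goal reached here
One shortest path (8 moves): (row=6, col=10) -> (row=6, col=9) -> (row=6, col=8) -> (row=6, col=7) -> (row=6, col=6) -> (row=5, col=6) -> (row=4, col=6) -> (row=3, col=6) -> (row=2, col=6)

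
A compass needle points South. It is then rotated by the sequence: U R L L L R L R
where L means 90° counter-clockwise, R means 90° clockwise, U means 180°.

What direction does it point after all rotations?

Answer: Final heading: West

Derivation:
Start: South
  U (U-turn (180°)) -> North
  R (right (90° clockwise)) -> East
  L (left (90° counter-clockwise)) -> North
  L (left (90° counter-clockwise)) -> West
  L (left (90° counter-clockwise)) -> South
  R (right (90° clockwise)) -> West
  L (left (90° counter-clockwise)) -> South
  R (right (90° clockwise)) -> West
Final: West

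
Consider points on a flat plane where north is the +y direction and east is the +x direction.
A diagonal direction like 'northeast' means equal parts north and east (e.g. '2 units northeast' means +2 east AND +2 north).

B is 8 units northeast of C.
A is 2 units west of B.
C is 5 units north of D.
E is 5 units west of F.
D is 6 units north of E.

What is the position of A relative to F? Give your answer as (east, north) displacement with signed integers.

Answer: A is at (east=1, north=19) relative to F.

Derivation:
Place F at the origin (east=0, north=0).
  E is 5 units west of F: delta (east=-5, north=+0); E at (east=-5, north=0).
  D is 6 units north of E: delta (east=+0, north=+6); D at (east=-5, north=6).
  C is 5 units north of D: delta (east=+0, north=+5); C at (east=-5, north=11).
  B is 8 units northeast of C: delta (east=+8, north=+8); B at (east=3, north=19).
  A is 2 units west of B: delta (east=-2, north=+0); A at (east=1, north=19).
Therefore A relative to F: (east=1, north=19).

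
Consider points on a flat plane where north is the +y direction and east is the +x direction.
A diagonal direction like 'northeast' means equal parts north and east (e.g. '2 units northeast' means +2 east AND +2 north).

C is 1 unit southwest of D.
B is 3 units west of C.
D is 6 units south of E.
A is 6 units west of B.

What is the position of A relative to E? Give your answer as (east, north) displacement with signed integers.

Answer: A is at (east=-10, north=-7) relative to E.

Derivation:
Place E at the origin (east=0, north=0).
  D is 6 units south of E: delta (east=+0, north=-6); D at (east=0, north=-6).
  C is 1 unit southwest of D: delta (east=-1, north=-1); C at (east=-1, north=-7).
  B is 3 units west of C: delta (east=-3, north=+0); B at (east=-4, north=-7).
  A is 6 units west of B: delta (east=-6, north=+0); A at (east=-10, north=-7).
Therefore A relative to E: (east=-10, north=-7).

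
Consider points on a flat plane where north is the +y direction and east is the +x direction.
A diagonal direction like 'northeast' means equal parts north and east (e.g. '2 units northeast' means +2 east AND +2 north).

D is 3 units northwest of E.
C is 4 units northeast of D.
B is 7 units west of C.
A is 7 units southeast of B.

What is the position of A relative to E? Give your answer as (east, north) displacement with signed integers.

Answer: A is at (east=1, north=0) relative to E.

Derivation:
Place E at the origin (east=0, north=0).
  D is 3 units northwest of E: delta (east=-3, north=+3); D at (east=-3, north=3).
  C is 4 units northeast of D: delta (east=+4, north=+4); C at (east=1, north=7).
  B is 7 units west of C: delta (east=-7, north=+0); B at (east=-6, north=7).
  A is 7 units southeast of B: delta (east=+7, north=-7); A at (east=1, north=0).
Therefore A relative to E: (east=1, north=0).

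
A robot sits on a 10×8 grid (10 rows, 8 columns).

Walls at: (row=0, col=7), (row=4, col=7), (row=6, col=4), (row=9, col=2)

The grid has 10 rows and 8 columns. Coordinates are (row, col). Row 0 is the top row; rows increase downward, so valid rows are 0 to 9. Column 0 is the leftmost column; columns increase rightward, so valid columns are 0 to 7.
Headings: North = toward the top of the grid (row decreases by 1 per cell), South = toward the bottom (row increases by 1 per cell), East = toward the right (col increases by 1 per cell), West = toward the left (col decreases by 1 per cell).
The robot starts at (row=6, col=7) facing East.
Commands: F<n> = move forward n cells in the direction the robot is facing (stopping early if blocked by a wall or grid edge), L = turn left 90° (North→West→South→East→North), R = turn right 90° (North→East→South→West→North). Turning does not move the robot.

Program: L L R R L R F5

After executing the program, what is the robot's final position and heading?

Start: (row=6, col=7), facing East
  L: turn left, now facing North
  L: turn left, now facing West
  R: turn right, now facing North
  R: turn right, now facing East
  L: turn left, now facing North
  R: turn right, now facing East
  F5: move forward 0/5 (blocked), now at (row=6, col=7)
Final: (row=6, col=7), facing East

Answer: Final position: (row=6, col=7), facing East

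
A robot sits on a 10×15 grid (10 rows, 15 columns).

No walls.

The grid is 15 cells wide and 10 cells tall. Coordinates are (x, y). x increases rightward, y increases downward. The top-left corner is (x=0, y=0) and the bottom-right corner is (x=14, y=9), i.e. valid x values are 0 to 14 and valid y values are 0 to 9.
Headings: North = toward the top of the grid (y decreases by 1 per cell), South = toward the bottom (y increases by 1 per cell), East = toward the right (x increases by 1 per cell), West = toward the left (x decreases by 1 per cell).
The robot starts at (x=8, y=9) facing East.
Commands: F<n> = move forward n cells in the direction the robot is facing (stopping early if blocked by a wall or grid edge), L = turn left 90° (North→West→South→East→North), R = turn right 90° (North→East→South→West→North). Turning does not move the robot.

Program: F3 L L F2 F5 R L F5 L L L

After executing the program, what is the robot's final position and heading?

Answer: Final position: (x=0, y=9), facing North

Derivation:
Start: (x=8, y=9), facing East
  F3: move forward 3, now at (x=11, y=9)
  L: turn left, now facing North
  L: turn left, now facing West
  F2: move forward 2, now at (x=9, y=9)
  F5: move forward 5, now at (x=4, y=9)
  R: turn right, now facing North
  L: turn left, now facing West
  F5: move forward 4/5 (blocked), now at (x=0, y=9)
  L: turn left, now facing South
  L: turn left, now facing East
  L: turn left, now facing North
Final: (x=0, y=9), facing North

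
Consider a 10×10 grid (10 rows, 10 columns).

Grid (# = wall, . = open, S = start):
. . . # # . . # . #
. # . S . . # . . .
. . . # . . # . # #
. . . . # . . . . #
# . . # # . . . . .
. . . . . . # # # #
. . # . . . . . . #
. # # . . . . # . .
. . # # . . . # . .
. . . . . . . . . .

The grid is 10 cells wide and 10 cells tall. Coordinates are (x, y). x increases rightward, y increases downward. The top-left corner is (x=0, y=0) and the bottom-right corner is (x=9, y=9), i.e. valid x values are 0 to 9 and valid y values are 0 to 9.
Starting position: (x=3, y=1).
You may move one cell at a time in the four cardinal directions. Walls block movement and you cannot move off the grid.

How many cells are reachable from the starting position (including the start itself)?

BFS flood-fill from (x=3, y=1):
  Distance 0: (x=3, y=1)
  Distance 1: (x=2, y=1), (x=4, y=1)
  Distance 2: (x=2, y=0), (x=5, y=1), (x=2, y=2), (x=4, y=2)
  Distance 3: (x=1, y=0), (x=5, y=0), (x=1, y=2), (x=5, y=2), (x=2, y=3)
  Distance 4: (x=0, y=0), (x=6, y=0), (x=0, y=2), (x=1, y=3), (x=3, y=3), (x=5, y=3), (x=2, y=4)
  Distance 5: (x=0, y=1), (x=0, y=3), (x=6, y=3), (x=1, y=4), (x=5, y=4), (x=2, y=5)
  Distance 6: (x=7, y=3), (x=6, y=4), (x=1, y=5), (x=3, y=5), (x=5, y=5)
  Distance 7: (x=7, y=2), (x=8, y=3), (x=7, y=4), (x=0, y=5), (x=4, y=5), (x=1, y=6), (x=3, y=6), (x=5, y=6)
  Distance 8: (x=7, y=1), (x=8, y=4), (x=0, y=6), (x=4, y=6), (x=6, y=6), (x=3, y=7), (x=5, y=7)
  Distance 9: (x=8, y=1), (x=9, y=4), (x=7, y=6), (x=0, y=7), (x=4, y=7), (x=6, y=7), (x=5, y=8)
  Distance 10: (x=8, y=0), (x=9, y=1), (x=8, y=6), (x=0, y=8), (x=4, y=8), (x=6, y=8), (x=5, y=9)
  Distance 11: (x=8, y=7), (x=1, y=8), (x=0, y=9), (x=4, y=9), (x=6, y=9)
  Distance 12: (x=9, y=7), (x=8, y=8), (x=1, y=9), (x=3, y=9), (x=7, y=9)
  Distance 13: (x=9, y=8), (x=2, y=9), (x=8, y=9)
  Distance 14: (x=9, y=9)
Total reachable: 73 (grid has 73 open cells total)

Answer: Reachable cells: 73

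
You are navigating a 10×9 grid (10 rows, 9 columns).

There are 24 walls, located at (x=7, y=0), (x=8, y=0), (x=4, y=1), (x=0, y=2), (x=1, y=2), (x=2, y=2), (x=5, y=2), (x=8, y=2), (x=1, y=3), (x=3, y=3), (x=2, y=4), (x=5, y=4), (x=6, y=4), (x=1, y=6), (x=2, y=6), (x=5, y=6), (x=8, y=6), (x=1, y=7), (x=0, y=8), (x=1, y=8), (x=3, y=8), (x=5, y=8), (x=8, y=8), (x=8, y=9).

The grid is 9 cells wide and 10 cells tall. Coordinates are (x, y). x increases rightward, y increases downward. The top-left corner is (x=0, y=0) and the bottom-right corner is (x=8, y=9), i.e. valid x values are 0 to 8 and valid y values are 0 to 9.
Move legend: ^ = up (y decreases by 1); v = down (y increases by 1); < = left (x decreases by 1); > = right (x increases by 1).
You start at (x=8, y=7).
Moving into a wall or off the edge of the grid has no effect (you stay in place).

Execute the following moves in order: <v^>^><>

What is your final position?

Answer: Final position: (x=8, y=7)

Derivation:
Start: (x=8, y=7)
  < (left): (x=8, y=7) -> (x=7, y=7)
  v (down): (x=7, y=7) -> (x=7, y=8)
  ^ (up): (x=7, y=8) -> (x=7, y=7)
  > (right): (x=7, y=7) -> (x=8, y=7)
  ^ (up): blocked, stay at (x=8, y=7)
  > (right): blocked, stay at (x=8, y=7)
  < (left): (x=8, y=7) -> (x=7, y=7)
  > (right): (x=7, y=7) -> (x=8, y=7)
Final: (x=8, y=7)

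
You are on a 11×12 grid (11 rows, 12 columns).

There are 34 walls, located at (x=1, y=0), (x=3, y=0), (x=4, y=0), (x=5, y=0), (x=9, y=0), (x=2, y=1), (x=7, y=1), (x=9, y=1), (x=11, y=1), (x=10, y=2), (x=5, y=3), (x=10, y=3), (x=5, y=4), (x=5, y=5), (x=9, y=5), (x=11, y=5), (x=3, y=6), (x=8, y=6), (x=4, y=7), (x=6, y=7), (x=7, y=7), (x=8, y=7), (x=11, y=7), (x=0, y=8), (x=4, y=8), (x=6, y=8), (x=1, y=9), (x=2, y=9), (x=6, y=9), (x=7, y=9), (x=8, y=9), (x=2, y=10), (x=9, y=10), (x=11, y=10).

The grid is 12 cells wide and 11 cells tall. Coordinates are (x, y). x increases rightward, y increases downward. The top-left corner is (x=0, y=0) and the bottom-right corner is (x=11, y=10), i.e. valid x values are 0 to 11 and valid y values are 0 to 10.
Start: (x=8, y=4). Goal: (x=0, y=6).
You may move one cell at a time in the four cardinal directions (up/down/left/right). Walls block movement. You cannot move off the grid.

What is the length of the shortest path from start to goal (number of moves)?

BFS from (x=8, y=4) until reaching (x=0, y=6):
  Distance 0: (x=8, y=4)
  Distance 1: (x=8, y=3), (x=7, y=4), (x=9, y=4), (x=8, y=5)
  Distance 2: (x=8, y=2), (x=7, y=3), (x=9, y=3), (x=6, y=4), (x=10, y=4), (x=7, y=5)
  Distance 3: (x=8, y=1), (x=7, y=2), (x=9, y=2), (x=6, y=3), (x=11, y=4), (x=6, y=5), (x=10, y=5), (x=7, y=6)
  Distance 4: (x=8, y=0), (x=6, y=2), (x=11, y=3), (x=6, y=6), (x=10, y=6)
  Distance 5: (x=7, y=0), (x=6, y=1), (x=5, y=2), (x=11, y=2), (x=5, y=6), (x=9, y=6), (x=11, y=6), (x=10, y=7)
  Distance 6: (x=6, y=0), (x=5, y=1), (x=4, y=2), (x=4, y=6), (x=5, y=7), (x=9, y=7), (x=10, y=8)
  Distance 7: (x=4, y=1), (x=3, y=2), (x=4, y=3), (x=4, y=5), (x=5, y=8), (x=9, y=8), (x=11, y=8), (x=10, y=9)
  Distance 8: (x=3, y=1), (x=2, y=2), (x=3, y=3), (x=4, y=4), (x=3, y=5), (x=8, y=8), (x=5, y=9), (x=9, y=9), (x=11, y=9), (x=10, y=10)
  Distance 9: (x=1, y=2), (x=2, y=3), (x=3, y=4), (x=2, y=5), (x=7, y=8), (x=4, y=9), (x=5, y=10)
  Distance 10: (x=1, y=1), (x=0, y=2), (x=1, y=3), (x=2, y=4), (x=1, y=5), (x=2, y=6), (x=3, y=9), (x=4, y=10), (x=6, y=10)
  Distance 11: (x=0, y=1), (x=0, y=3), (x=1, y=4), (x=0, y=5), (x=1, y=6), (x=2, y=7), (x=3, y=8), (x=3, y=10), (x=7, y=10)
  Distance 12: (x=0, y=0), (x=0, y=4), (x=0, y=6), (x=1, y=7), (x=3, y=7), (x=2, y=8), (x=8, y=10)  <- goal reached here
One shortest path (12 moves): (x=8, y=4) -> (x=7, y=4) -> (x=6, y=4) -> (x=6, y=5) -> (x=6, y=6) -> (x=5, y=6) -> (x=4, y=6) -> (x=4, y=5) -> (x=3, y=5) -> (x=2, y=5) -> (x=1, y=5) -> (x=0, y=5) -> (x=0, y=6)

Answer: Shortest path length: 12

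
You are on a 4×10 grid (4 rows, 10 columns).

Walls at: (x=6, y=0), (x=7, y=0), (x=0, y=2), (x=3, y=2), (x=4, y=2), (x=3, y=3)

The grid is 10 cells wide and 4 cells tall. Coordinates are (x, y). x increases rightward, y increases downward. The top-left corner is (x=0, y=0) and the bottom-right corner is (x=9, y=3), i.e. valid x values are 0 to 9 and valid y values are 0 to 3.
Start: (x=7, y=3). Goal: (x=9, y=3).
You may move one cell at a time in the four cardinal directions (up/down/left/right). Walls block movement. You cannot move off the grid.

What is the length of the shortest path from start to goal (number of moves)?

Answer: Shortest path length: 2

Derivation:
BFS from (x=7, y=3) until reaching (x=9, y=3):
  Distance 0: (x=7, y=3)
  Distance 1: (x=7, y=2), (x=6, y=3), (x=8, y=3)
  Distance 2: (x=7, y=1), (x=6, y=2), (x=8, y=2), (x=5, y=3), (x=9, y=3)  <- goal reached here
One shortest path (2 moves): (x=7, y=3) -> (x=8, y=3) -> (x=9, y=3)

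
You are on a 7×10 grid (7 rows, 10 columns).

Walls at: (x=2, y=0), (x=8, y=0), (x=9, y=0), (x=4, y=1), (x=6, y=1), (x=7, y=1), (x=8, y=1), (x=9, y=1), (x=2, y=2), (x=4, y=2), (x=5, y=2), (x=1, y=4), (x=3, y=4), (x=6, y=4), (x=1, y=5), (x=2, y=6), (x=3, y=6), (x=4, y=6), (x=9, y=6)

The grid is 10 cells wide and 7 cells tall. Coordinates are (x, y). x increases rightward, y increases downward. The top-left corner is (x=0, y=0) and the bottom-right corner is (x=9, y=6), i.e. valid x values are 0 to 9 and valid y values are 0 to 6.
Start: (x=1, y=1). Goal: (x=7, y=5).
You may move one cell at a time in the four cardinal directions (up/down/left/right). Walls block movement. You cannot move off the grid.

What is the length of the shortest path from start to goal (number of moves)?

Answer: Shortest path length: 10

Derivation:
BFS from (x=1, y=1) until reaching (x=7, y=5):
  Distance 0: (x=1, y=1)
  Distance 1: (x=1, y=0), (x=0, y=1), (x=2, y=1), (x=1, y=2)
  Distance 2: (x=0, y=0), (x=3, y=1), (x=0, y=2), (x=1, y=3)
  Distance 3: (x=3, y=0), (x=3, y=2), (x=0, y=3), (x=2, y=3)
  Distance 4: (x=4, y=0), (x=3, y=3), (x=0, y=4), (x=2, y=4)
  Distance 5: (x=5, y=0), (x=4, y=3), (x=0, y=5), (x=2, y=5)
  Distance 6: (x=6, y=0), (x=5, y=1), (x=5, y=3), (x=4, y=4), (x=3, y=5), (x=0, y=6)
  Distance 7: (x=7, y=0), (x=6, y=3), (x=5, y=4), (x=4, y=5), (x=1, y=6)
  Distance 8: (x=6, y=2), (x=7, y=3), (x=5, y=5)
  Distance 9: (x=7, y=2), (x=8, y=3), (x=7, y=4), (x=6, y=5), (x=5, y=6)
  Distance 10: (x=8, y=2), (x=9, y=3), (x=8, y=4), (x=7, y=5), (x=6, y=6)  <- goal reached here
One shortest path (10 moves): (x=1, y=1) -> (x=2, y=1) -> (x=3, y=1) -> (x=3, y=2) -> (x=3, y=3) -> (x=4, y=3) -> (x=5, y=3) -> (x=6, y=3) -> (x=7, y=3) -> (x=7, y=4) -> (x=7, y=5)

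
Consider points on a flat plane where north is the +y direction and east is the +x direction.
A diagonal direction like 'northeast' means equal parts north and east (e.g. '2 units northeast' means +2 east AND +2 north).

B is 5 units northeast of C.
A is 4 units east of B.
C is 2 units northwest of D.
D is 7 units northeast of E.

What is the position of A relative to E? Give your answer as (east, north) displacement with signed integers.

Answer: A is at (east=14, north=14) relative to E.

Derivation:
Place E at the origin (east=0, north=0).
  D is 7 units northeast of E: delta (east=+7, north=+7); D at (east=7, north=7).
  C is 2 units northwest of D: delta (east=-2, north=+2); C at (east=5, north=9).
  B is 5 units northeast of C: delta (east=+5, north=+5); B at (east=10, north=14).
  A is 4 units east of B: delta (east=+4, north=+0); A at (east=14, north=14).
Therefore A relative to E: (east=14, north=14).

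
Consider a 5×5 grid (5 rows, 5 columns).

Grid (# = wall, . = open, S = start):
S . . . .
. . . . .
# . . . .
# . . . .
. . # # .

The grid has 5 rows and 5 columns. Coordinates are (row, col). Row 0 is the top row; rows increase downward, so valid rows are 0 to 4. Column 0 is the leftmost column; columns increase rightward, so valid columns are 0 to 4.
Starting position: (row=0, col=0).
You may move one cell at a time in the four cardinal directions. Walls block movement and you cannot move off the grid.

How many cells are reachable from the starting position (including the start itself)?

Answer: Reachable cells: 21

Derivation:
BFS flood-fill from (row=0, col=0):
  Distance 0: (row=0, col=0)
  Distance 1: (row=0, col=1), (row=1, col=0)
  Distance 2: (row=0, col=2), (row=1, col=1)
  Distance 3: (row=0, col=3), (row=1, col=2), (row=2, col=1)
  Distance 4: (row=0, col=4), (row=1, col=3), (row=2, col=2), (row=3, col=1)
  Distance 5: (row=1, col=4), (row=2, col=3), (row=3, col=2), (row=4, col=1)
  Distance 6: (row=2, col=4), (row=3, col=3), (row=4, col=0)
  Distance 7: (row=3, col=4)
  Distance 8: (row=4, col=4)
Total reachable: 21 (grid has 21 open cells total)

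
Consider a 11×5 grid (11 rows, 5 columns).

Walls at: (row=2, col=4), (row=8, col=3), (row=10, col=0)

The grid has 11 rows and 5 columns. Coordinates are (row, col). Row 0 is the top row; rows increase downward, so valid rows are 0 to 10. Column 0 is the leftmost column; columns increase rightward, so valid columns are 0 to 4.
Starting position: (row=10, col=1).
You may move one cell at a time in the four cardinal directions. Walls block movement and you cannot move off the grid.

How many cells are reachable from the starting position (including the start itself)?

BFS flood-fill from (row=10, col=1):
  Distance 0: (row=10, col=1)
  Distance 1: (row=9, col=1), (row=10, col=2)
  Distance 2: (row=8, col=1), (row=9, col=0), (row=9, col=2), (row=10, col=3)
  Distance 3: (row=7, col=1), (row=8, col=0), (row=8, col=2), (row=9, col=3), (row=10, col=4)
  Distance 4: (row=6, col=1), (row=7, col=0), (row=7, col=2), (row=9, col=4)
  Distance 5: (row=5, col=1), (row=6, col=0), (row=6, col=2), (row=7, col=3), (row=8, col=4)
  Distance 6: (row=4, col=1), (row=5, col=0), (row=5, col=2), (row=6, col=3), (row=7, col=4)
  Distance 7: (row=3, col=1), (row=4, col=0), (row=4, col=2), (row=5, col=3), (row=6, col=4)
  Distance 8: (row=2, col=1), (row=3, col=0), (row=3, col=2), (row=4, col=3), (row=5, col=4)
  Distance 9: (row=1, col=1), (row=2, col=0), (row=2, col=2), (row=3, col=3), (row=4, col=4)
  Distance 10: (row=0, col=1), (row=1, col=0), (row=1, col=2), (row=2, col=3), (row=3, col=4)
  Distance 11: (row=0, col=0), (row=0, col=2), (row=1, col=3)
  Distance 12: (row=0, col=3), (row=1, col=4)
  Distance 13: (row=0, col=4)
Total reachable: 52 (grid has 52 open cells total)

Answer: Reachable cells: 52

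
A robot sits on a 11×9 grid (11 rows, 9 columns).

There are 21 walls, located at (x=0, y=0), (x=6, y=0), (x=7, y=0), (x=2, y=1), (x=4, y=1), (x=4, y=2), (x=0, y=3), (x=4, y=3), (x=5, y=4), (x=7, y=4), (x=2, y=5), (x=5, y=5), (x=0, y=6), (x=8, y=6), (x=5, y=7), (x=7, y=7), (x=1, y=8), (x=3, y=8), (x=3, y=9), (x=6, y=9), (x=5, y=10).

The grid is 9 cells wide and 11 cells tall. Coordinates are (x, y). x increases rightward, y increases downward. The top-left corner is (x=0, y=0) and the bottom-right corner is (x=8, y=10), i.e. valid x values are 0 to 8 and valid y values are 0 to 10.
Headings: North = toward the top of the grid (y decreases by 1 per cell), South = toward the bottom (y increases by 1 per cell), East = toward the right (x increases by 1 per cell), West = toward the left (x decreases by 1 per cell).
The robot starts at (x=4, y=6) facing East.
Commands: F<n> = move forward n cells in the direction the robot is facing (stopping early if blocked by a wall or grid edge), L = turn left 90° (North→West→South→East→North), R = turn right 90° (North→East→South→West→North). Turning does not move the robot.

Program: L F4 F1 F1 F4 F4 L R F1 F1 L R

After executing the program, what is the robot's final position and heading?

Start: (x=4, y=6), facing East
  L: turn left, now facing North
  F4: move forward 2/4 (blocked), now at (x=4, y=4)
  F1: move forward 0/1 (blocked), now at (x=4, y=4)
  F1: move forward 0/1 (blocked), now at (x=4, y=4)
  F4: move forward 0/4 (blocked), now at (x=4, y=4)
  F4: move forward 0/4 (blocked), now at (x=4, y=4)
  L: turn left, now facing West
  R: turn right, now facing North
  F1: move forward 0/1 (blocked), now at (x=4, y=4)
  F1: move forward 0/1 (blocked), now at (x=4, y=4)
  L: turn left, now facing West
  R: turn right, now facing North
Final: (x=4, y=4), facing North

Answer: Final position: (x=4, y=4), facing North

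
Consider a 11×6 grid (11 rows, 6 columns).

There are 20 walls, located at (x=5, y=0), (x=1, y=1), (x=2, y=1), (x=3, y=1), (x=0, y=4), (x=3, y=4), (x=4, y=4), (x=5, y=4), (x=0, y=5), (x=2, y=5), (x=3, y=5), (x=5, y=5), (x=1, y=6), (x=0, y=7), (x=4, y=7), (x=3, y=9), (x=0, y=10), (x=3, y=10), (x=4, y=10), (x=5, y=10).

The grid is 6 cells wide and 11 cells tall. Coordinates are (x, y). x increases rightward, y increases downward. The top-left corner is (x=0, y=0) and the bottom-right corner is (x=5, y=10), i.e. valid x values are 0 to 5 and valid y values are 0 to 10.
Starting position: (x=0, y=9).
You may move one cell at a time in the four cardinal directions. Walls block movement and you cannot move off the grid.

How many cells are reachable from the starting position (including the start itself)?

BFS flood-fill from (x=0, y=9):
  Distance 0: (x=0, y=9)
  Distance 1: (x=0, y=8), (x=1, y=9)
  Distance 2: (x=1, y=8), (x=2, y=9), (x=1, y=10)
  Distance 3: (x=1, y=7), (x=2, y=8), (x=2, y=10)
  Distance 4: (x=2, y=7), (x=3, y=8)
  Distance 5: (x=2, y=6), (x=3, y=7), (x=4, y=8)
  Distance 6: (x=3, y=6), (x=5, y=8), (x=4, y=9)
  Distance 7: (x=4, y=6), (x=5, y=7), (x=5, y=9)
  Distance 8: (x=4, y=5), (x=5, y=6)
Total reachable: 22 (grid has 46 open cells total)

Answer: Reachable cells: 22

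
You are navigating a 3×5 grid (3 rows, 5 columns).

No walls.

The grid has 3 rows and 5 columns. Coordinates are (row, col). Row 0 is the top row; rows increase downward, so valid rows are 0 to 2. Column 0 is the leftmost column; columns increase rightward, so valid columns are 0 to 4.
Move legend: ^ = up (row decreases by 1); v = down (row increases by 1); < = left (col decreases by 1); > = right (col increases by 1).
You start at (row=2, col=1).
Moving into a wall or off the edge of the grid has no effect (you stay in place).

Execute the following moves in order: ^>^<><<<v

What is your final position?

Start: (row=2, col=1)
  ^ (up): (row=2, col=1) -> (row=1, col=1)
  > (right): (row=1, col=1) -> (row=1, col=2)
  ^ (up): (row=1, col=2) -> (row=0, col=2)
  < (left): (row=0, col=2) -> (row=0, col=1)
  > (right): (row=0, col=1) -> (row=0, col=2)
  < (left): (row=0, col=2) -> (row=0, col=1)
  < (left): (row=0, col=1) -> (row=0, col=0)
  < (left): blocked, stay at (row=0, col=0)
  v (down): (row=0, col=0) -> (row=1, col=0)
Final: (row=1, col=0)

Answer: Final position: (row=1, col=0)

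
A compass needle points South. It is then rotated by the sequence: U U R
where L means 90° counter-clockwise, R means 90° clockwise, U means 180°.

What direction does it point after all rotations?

Answer: Final heading: West

Derivation:
Start: South
  U (U-turn (180°)) -> North
  U (U-turn (180°)) -> South
  R (right (90° clockwise)) -> West
Final: West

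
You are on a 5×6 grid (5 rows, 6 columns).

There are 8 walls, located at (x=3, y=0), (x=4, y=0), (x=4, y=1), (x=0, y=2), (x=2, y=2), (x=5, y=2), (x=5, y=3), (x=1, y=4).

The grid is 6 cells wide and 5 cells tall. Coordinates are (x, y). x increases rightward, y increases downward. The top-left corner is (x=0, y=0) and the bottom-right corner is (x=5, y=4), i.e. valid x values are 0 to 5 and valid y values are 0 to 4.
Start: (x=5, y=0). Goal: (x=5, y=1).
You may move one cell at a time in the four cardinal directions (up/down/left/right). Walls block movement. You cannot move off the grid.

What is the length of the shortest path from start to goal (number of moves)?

Answer: Shortest path length: 1

Derivation:
BFS from (x=5, y=0) until reaching (x=5, y=1):
  Distance 0: (x=5, y=0)
  Distance 1: (x=5, y=1)  <- goal reached here
One shortest path (1 moves): (x=5, y=0) -> (x=5, y=1)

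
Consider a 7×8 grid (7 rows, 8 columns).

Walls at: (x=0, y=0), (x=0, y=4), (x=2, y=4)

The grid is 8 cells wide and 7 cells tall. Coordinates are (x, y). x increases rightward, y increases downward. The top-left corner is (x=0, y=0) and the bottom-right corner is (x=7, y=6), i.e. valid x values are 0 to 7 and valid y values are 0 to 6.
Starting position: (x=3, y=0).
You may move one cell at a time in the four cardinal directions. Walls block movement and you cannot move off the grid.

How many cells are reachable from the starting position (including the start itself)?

BFS flood-fill from (x=3, y=0):
  Distance 0: (x=3, y=0)
  Distance 1: (x=2, y=0), (x=4, y=0), (x=3, y=1)
  Distance 2: (x=1, y=0), (x=5, y=0), (x=2, y=1), (x=4, y=1), (x=3, y=2)
  Distance 3: (x=6, y=0), (x=1, y=1), (x=5, y=1), (x=2, y=2), (x=4, y=2), (x=3, y=3)
  Distance 4: (x=7, y=0), (x=0, y=1), (x=6, y=1), (x=1, y=2), (x=5, y=2), (x=2, y=3), (x=4, y=3), (x=3, y=4)
  Distance 5: (x=7, y=1), (x=0, y=2), (x=6, y=2), (x=1, y=3), (x=5, y=3), (x=4, y=4), (x=3, y=5)
  Distance 6: (x=7, y=2), (x=0, y=3), (x=6, y=3), (x=1, y=4), (x=5, y=4), (x=2, y=5), (x=4, y=5), (x=3, y=6)
  Distance 7: (x=7, y=3), (x=6, y=4), (x=1, y=5), (x=5, y=5), (x=2, y=6), (x=4, y=6)
  Distance 8: (x=7, y=4), (x=0, y=5), (x=6, y=5), (x=1, y=6), (x=5, y=6)
  Distance 9: (x=7, y=5), (x=0, y=6), (x=6, y=6)
  Distance 10: (x=7, y=6)
Total reachable: 53 (grid has 53 open cells total)

Answer: Reachable cells: 53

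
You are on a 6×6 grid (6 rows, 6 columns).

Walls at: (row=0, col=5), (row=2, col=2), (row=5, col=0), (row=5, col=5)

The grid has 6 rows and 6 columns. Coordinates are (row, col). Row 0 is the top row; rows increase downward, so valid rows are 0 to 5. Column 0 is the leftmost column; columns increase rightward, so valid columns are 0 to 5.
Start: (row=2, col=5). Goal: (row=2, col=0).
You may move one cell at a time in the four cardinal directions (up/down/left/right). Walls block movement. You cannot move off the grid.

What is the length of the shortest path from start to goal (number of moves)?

BFS from (row=2, col=5) until reaching (row=2, col=0):
  Distance 0: (row=2, col=5)
  Distance 1: (row=1, col=5), (row=2, col=4), (row=3, col=5)
  Distance 2: (row=1, col=4), (row=2, col=3), (row=3, col=4), (row=4, col=5)
  Distance 3: (row=0, col=4), (row=1, col=3), (row=3, col=3), (row=4, col=4)
  Distance 4: (row=0, col=3), (row=1, col=2), (row=3, col=2), (row=4, col=3), (row=5, col=4)
  Distance 5: (row=0, col=2), (row=1, col=1), (row=3, col=1), (row=4, col=2), (row=5, col=3)
  Distance 6: (row=0, col=1), (row=1, col=0), (row=2, col=1), (row=3, col=0), (row=4, col=1), (row=5, col=2)
  Distance 7: (row=0, col=0), (row=2, col=0), (row=4, col=0), (row=5, col=1)  <- goal reached here
One shortest path (7 moves): (row=2, col=5) -> (row=2, col=4) -> (row=2, col=3) -> (row=1, col=3) -> (row=1, col=2) -> (row=1, col=1) -> (row=1, col=0) -> (row=2, col=0)

Answer: Shortest path length: 7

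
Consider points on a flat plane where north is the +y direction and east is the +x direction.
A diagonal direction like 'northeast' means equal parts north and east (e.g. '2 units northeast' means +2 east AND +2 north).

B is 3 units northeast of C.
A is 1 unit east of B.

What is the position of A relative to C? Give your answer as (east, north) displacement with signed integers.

Answer: A is at (east=4, north=3) relative to C.

Derivation:
Place C at the origin (east=0, north=0).
  B is 3 units northeast of C: delta (east=+3, north=+3); B at (east=3, north=3).
  A is 1 unit east of B: delta (east=+1, north=+0); A at (east=4, north=3).
Therefore A relative to C: (east=4, north=3).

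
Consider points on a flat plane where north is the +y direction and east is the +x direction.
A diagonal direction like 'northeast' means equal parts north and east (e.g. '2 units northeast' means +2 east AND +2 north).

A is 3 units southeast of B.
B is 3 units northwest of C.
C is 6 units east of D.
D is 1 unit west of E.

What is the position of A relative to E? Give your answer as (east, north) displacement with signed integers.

Place E at the origin (east=0, north=0).
  D is 1 unit west of E: delta (east=-1, north=+0); D at (east=-1, north=0).
  C is 6 units east of D: delta (east=+6, north=+0); C at (east=5, north=0).
  B is 3 units northwest of C: delta (east=-3, north=+3); B at (east=2, north=3).
  A is 3 units southeast of B: delta (east=+3, north=-3); A at (east=5, north=0).
Therefore A relative to E: (east=5, north=0).

Answer: A is at (east=5, north=0) relative to E.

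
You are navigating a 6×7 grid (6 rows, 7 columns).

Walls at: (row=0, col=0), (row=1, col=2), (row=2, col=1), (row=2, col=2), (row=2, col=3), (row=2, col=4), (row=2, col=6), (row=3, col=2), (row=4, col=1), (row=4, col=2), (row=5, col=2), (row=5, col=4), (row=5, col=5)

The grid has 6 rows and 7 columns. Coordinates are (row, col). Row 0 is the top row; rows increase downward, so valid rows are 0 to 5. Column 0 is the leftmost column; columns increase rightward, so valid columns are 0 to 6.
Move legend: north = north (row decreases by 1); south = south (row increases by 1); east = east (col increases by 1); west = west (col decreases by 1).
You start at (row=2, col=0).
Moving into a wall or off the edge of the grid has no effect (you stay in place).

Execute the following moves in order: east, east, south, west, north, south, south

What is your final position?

Answer: Final position: (row=4, col=0)

Derivation:
Start: (row=2, col=0)
  east (east): blocked, stay at (row=2, col=0)
  east (east): blocked, stay at (row=2, col=0)
  south (south): (row=2, col=0) -> (row=3, col=0)
  west (west): blocked, stay at (row=3, col=0)
  north (north): (row=3, col=0) -> (row=2, col=0)
  south (south): (row=2, col=0) -> (row=3, col=0)
  south (south): (row=3, col=0) -> (row=4, col=0)
Final: (row=4, col=0)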